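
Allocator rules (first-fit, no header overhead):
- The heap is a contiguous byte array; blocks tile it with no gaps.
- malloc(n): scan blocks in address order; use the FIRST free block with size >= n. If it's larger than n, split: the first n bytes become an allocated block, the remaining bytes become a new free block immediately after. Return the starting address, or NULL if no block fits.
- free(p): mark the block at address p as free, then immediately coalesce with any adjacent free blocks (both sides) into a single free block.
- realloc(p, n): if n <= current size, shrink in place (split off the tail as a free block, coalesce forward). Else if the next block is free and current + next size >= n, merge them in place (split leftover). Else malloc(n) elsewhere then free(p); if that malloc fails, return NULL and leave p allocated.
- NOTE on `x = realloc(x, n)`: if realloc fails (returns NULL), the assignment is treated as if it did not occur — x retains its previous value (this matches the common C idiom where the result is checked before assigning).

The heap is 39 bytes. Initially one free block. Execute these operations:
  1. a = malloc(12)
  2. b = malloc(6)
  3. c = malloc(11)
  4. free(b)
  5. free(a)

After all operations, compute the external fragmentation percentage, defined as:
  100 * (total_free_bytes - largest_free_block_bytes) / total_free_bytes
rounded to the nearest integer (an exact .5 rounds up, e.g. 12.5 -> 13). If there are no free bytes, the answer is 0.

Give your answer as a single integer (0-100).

Answer: 36

Derivation:
Op 1: a = malloc(12) -> a = 0; heap: [0-11 ALLOC][12-38 FREE]
Op 2: b = malloc(6) -> b = 12; heap: [0-11 ALLOC][12-17 ALLOC][18-38 FREE]
Op 3: c = malloc(11) -> c = 18; heap: [0-11 ALLOC][12-17 ALLOC][18-28 ALLOC][29-38 FREE]
Op 4: free(b) -> (freed b); heap: [0-11 ALLOC][12-17 FREE][18-28 ALLOC][29-38 FREE]
Op 5: free(a) -> (freed a); heap: [0-17 FREE][18-28 ALLOC][29-38 FREE]
Free blocks: [18 10] total_free=28 largest=18 -> 100*(28-18)/28 = 1000/28 ≈ 35.714 -> rounds to 36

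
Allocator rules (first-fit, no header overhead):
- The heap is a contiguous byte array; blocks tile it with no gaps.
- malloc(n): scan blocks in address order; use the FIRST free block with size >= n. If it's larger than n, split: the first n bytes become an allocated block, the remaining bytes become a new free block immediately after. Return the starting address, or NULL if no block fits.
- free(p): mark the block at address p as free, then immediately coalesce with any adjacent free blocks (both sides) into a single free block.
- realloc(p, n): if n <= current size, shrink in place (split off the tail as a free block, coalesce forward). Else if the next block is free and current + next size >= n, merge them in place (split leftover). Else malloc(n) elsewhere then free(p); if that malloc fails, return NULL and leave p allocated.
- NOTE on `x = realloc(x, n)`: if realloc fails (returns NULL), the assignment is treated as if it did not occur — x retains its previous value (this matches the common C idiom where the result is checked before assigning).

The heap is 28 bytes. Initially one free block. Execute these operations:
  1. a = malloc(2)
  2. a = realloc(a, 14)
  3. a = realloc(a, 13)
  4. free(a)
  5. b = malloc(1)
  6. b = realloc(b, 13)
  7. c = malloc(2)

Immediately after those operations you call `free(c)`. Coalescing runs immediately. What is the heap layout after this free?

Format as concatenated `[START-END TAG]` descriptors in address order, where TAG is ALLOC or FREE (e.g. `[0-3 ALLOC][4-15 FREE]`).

Answer: [0-12 ALLOC][13-27 FREE]

Derivation:
Op 1: a = malloc(2) -> a = 0; heap: [0-1 ALLOC][2-27 FREE]
Op 2: a = realloc(a, 14) -> a = 0; heap: [0-13 ALLOC][14-27 FREE]
Op 3: a = realloc(a, 13) -> a = 0; heap: [0-12 ALLOC][13-27 FREE]
Op 4: free(a) -> (freed a); heap: [0-27 FREE]
Op 5: b = malloc(1) -> b = 0; heap: [0-0 ALLOC][1-27 FREE]
Op 6: b = realloc(b, 13) -> b = 0; heap: [0-12 ALLOC][13-27 FREE]
Op 7: c = malloc(2) -> c = 13; heap: [0-12 ALLOC][13-14 ALLOC][15-27 FREE]
free(c): c = 13 -> block [13-14 ALLOC]; mark free, coalesce with adjacent free neighbors -> [0-12 ALLOC][13-27 FREE]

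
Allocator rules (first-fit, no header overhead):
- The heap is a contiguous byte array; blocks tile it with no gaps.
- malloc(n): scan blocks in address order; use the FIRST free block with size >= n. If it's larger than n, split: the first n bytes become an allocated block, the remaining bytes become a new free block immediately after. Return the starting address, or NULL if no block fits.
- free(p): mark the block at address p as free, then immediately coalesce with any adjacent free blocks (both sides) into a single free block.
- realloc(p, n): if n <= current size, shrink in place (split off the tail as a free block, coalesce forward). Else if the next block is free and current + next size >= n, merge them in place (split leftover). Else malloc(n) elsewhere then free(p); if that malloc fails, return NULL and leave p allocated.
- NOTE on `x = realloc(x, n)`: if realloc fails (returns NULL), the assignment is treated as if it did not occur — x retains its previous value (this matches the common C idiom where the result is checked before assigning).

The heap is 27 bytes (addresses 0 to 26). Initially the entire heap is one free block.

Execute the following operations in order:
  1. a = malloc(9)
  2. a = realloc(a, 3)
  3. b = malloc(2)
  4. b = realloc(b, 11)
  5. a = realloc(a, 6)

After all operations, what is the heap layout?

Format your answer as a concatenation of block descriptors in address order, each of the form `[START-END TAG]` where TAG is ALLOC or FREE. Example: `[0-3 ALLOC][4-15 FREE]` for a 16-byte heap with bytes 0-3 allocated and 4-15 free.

Answer: [0-2 FREE][3-13 ALLOC][14-19 ALLOC][20-26 FREE]

Derivation:
Op 1: a = malloc(9) -> a = 0; heap: [0-8 ALLOC][9-26 FREE]
Op 2: a = realloc(a, 3) -> a = 0; heap: [0-2 ALLOC][3-26 FREE]
Op 3: b = malloc(2) -> b = 3; heap: [0-2 ALLOC][3-4 ALLOC][5-26 FREE]
Op 4: b = realloc(b, 11) -> b = 3; heap: [0-2 ALLOC][3-13 ALLOC][14-26 FREE]
Op 5: a = realloc(a, 6) -> a = 14; heap: [0-2 FREE][3-13 ALLOC][14-19 ALLOC][20-26 FREE]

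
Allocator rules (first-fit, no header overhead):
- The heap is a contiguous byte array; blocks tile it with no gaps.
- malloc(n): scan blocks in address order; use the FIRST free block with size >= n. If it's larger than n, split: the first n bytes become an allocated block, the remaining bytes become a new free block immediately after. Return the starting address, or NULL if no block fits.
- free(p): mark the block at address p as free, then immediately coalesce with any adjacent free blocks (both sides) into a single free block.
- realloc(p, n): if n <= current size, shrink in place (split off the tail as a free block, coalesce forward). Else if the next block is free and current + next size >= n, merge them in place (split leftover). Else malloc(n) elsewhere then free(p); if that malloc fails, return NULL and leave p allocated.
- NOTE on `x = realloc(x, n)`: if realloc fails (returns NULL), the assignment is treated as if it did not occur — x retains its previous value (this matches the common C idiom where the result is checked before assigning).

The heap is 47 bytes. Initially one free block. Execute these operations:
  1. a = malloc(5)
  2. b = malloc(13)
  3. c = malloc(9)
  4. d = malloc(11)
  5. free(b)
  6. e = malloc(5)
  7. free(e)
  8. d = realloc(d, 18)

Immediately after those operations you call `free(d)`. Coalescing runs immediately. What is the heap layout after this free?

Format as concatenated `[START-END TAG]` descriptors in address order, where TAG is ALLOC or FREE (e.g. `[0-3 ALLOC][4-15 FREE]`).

Op 1: a = malloc(5) -> a = 0; heap: [0-4 ALLOC][5-46 FREE]
Op 2: b = malloc(13) -> b = 5; heap: [0-4 ALLOC][5-17 ALLOC][18-46 FREE]
Op 3: c = malloc(9) -> c = 18; heap: [0-4 ALLOC][5-17 ALLOC][18-26 ALLOC][27-46 FREE]
Op 4: d = malloc(11) -> d = 27; heap: [0-4 ALLOC][5-17 ALLOC][18-26 ALLOC][27-37 ALLOC][38-46 FREE]
Op 5: free(b) -> (freed b); heap: [0-4 ALLOC][5-17 FREE][18-26 ALLOC][27-37 ALLOC][38-46 FREE]
Op 6: e = malloc(5) -> e = 5; heap: [0-4 ALLOC][5-9 ALLOC][10-17 FREE][18-26 ALLOC][27-37 ALLOC][38-46 FREE]
Op 7: free(e) -> (freed e); heap: [0-4 ALLOC][5-17 FREE][18-26 ALLOC][27-37 ALLOC][38-46 FREE]
Op 8: d = realloc(d, 18) -> d = 27; heap: [0-4 ALLOC][5-17 FREE][18-26 ALLOC][27-44 ALLOC][45-46 FREE]
free(d): d = 27 -> block [27-44 ALLOC]; mark free, coalesce with adjacent free neighbors -> [0-4 ALLOC][5-17 FREE][18-26 ALLOC][27-46 FREE]

Answer: [0-4 ALLOC][5-17 FREE][18-26 ALLOC][27-46 FREE]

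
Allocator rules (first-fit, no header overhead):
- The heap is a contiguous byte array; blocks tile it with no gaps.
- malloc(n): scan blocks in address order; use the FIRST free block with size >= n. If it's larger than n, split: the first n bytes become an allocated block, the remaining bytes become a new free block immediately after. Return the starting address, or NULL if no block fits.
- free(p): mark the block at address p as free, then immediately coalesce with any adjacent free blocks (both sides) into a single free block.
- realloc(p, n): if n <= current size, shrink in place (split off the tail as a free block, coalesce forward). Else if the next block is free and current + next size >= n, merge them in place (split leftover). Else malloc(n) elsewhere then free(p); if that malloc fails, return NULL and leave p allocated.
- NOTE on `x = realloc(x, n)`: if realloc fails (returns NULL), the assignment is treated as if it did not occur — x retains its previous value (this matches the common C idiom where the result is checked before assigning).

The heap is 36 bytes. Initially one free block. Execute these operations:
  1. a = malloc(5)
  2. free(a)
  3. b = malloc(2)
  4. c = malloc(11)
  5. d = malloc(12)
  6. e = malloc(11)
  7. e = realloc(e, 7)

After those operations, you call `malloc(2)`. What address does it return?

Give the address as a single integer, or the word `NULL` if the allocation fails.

Op 1: a = malloc(5) -> a = 0; heap: [0-4 ALLOC][5-35 FREE]
Op 2: free(a) -> (freed a); heap: [0-35 FREE]
Op 3: b = malloc(2) -> b = 0; heap: [0-1 ALLOC][2-35 FREE]
Op 4: c = malloc(11) -> c = 2; heap: [0-1 ALLOC][2-12 ALLOC][13-35 FREE]
Op 5: d = malloc(12) -> d = 13; heap: [0-1 ALLOC][2-12 ALLOC][13-24 ALLOC][25-35 FREE]
Op 6: e = malloc(11) -> e = 25; heap: [0-1 ALLOC][2-12 ALLOC][13-24 ALLOC][25-35 ALLOC]
Op 7: e = realloc(e, 7) -> e = 25; heap: [0-1 ALLOC][2-12 ALLOC][13-24 ALLOC][25-31 ALLOC][32-35 FREE]
malloc(2): first-fit scan over [0-1 ALLOC][2-12 ALLOC][13-24 ALLOC][25-31 ALLOC][32-35 FREE] -> 32

Answer: 32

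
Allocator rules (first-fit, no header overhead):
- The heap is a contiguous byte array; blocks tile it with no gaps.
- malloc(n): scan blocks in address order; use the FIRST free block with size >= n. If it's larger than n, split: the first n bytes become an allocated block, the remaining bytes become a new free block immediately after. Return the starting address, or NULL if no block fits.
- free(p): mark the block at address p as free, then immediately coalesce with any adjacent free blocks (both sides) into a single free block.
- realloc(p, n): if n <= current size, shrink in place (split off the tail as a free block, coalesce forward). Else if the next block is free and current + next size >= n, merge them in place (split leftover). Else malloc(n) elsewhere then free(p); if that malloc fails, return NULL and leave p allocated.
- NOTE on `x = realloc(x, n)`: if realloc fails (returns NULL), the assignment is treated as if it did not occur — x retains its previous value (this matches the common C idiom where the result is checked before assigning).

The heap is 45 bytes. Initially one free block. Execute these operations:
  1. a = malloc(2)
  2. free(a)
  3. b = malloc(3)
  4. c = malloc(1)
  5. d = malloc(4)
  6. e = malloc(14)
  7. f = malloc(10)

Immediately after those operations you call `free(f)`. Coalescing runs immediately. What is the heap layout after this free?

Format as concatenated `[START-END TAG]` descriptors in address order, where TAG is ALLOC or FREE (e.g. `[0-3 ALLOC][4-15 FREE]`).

Answer: [0-2 ALLOC][3-3 ALLOC][4-7 ALLOC][8-21 ALLOC][22-44 FREE]

Derivation:
Op 1: a = malloc(2) -> a = 0; heap: [0-1 ALLOC][2-44 FREE]
Op 2: free(a) -> (freed a); heap: [0-44 FREE]
Op 3: b = malloc(3) -> b = 0; heap: [0-2 ALLOC][3-44 FREE]
Op 4: c = malloc(1) -> c = 3; heap: [0-2 ALLOC][3-3 ALLOC][4-44 FREE]
Op 5: d = malloc(4) -> d = 4; heap: [0-2 ALLOC][3-3 ALLOC][4-7 ALLOC][8-44 FREE]
Op 6: e = malloc(14) -> e = 8; heap: [0-2 ALLOC][3-3 ALLOC][4-7 ALLOC][8-21 ALLOC][22-44 FREE]
Op 7: f = malloc(10) -> f = 22; heap: [0-2 ALLOC][3-3 ALLOC][4-7 ALLOC][8-21 ALLOC][22-31 ALLOC][32-44 FREE]
free(f): f = 22 -> block [22-31 ALLOC]; mark free, coalesce with adjacent free neighbors -> [0-2 ALLOC][3-3 ALLOC][4-7 ALLOC][8-21 ALLOC][22-44 FREE]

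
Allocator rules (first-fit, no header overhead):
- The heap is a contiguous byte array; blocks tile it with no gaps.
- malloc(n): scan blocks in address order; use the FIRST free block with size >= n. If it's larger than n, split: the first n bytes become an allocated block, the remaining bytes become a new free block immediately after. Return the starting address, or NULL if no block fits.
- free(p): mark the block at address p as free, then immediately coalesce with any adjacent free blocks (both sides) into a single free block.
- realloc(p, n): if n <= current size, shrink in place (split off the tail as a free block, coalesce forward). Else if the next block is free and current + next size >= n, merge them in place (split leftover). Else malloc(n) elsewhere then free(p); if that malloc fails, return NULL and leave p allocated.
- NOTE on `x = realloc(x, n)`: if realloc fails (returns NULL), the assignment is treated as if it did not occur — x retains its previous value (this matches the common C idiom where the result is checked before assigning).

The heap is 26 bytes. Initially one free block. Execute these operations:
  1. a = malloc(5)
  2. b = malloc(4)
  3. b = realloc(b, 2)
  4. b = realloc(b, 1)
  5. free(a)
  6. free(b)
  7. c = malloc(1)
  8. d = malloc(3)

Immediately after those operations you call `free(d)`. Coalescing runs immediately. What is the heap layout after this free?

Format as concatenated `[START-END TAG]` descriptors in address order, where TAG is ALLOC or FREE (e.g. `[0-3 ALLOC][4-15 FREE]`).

Op 1: a = malloc(5) -> a = 0; heap: [0-4 ALLOC][5-25 FREE]
Op 2: b = malloc(4) -> b = 5; heap: [0-4 ALLOC][5-8 ALLOC][9-25 FREE]
Op 3: b = realloc(b, 2) -> b = 5; heap: [0-4 ALLOC][5-6 ALLOC][7-25 FREE]
Op 4: b = realloc(b, 1) -> b = 5; heap: [0-4 ALLOC][5-5 ALLOC][6-25 FREE]
Op 5: free(a) -> (freed a); heap: [0-4 FREE][5-5 ALLOC][6-25 FREE]
Op 6: free(b) -> (freed b); heap: [0-25 FREE]
Op 7: c = malloc(1) -> c = 0; heap: [0-0 ALLOC][1-25 FREE]
Op 8: d = malloc(3) -> d = 1; heap: [0-0 ALLOC][1-3 ALLOC][4-25 FREE]
free(d): d = 1 -> block [1-3 ALLOC]; mark free, coalesce with adjacent free neighbors -> [0-0 ALLOC][1-25 FREE]

Answer: [0-0 ALLOC][1-25 FREE]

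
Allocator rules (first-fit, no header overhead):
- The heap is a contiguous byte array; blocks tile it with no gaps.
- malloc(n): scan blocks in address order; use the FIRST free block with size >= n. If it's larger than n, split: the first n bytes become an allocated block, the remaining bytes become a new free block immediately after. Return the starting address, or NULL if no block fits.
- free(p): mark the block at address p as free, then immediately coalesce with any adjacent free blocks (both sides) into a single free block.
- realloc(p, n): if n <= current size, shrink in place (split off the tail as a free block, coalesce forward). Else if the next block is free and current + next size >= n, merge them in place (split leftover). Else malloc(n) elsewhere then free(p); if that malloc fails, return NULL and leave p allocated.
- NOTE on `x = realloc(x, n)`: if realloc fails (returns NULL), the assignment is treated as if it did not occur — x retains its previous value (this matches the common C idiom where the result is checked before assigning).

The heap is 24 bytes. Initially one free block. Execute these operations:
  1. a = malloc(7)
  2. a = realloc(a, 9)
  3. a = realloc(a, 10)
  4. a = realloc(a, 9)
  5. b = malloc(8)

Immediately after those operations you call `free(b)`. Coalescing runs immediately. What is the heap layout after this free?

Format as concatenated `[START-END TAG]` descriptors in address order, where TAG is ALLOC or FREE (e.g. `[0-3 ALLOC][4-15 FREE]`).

Answer: [0-8 ALLOC][9-23 FREE]

Derivation:
Op 1: a = malloc(7) -> a = 0; heap: [0-6 ALLOC][7-23 FREE]
Op 2: a = realloc(a, 9) -> a = 0; heap: [0-8 ALLOC][9-23 FREE]
Op 3: a = realloc(a, 10) -> a = 0; heap: [0-9 ALLOC][10-23 FREE]
Op 4: a = realloc(a, 9) -> a = 0; heap: [0-8 ALLOC][9-23 FREE]
Op 5: b = malloc(8) -> b = 9; heap: [0-8 ALLOC][9-16 ALLOC][17-23 FREE]
free(b): b = 9 -> block [9-16 ALLOC]; mark free, coalesce with adjacent free neighbors -> [0-8 ALLOC][9-23 FREE]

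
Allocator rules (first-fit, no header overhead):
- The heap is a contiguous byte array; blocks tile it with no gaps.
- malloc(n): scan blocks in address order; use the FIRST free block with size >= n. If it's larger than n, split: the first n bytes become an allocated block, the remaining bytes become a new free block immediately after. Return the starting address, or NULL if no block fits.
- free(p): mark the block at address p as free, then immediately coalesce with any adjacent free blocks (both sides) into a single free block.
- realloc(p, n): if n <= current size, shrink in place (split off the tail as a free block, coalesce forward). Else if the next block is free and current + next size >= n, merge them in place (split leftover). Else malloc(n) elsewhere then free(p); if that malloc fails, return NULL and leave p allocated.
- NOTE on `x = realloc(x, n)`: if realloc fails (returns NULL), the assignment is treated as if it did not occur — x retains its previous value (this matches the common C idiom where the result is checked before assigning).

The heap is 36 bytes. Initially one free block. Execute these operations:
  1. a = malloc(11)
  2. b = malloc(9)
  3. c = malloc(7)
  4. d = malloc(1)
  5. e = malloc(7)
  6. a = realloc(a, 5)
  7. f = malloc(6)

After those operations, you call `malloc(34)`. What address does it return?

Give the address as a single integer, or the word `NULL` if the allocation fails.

Answer: NULL

Derivation:
Op 1: a = malloc(11) -> a = 0; heap: [0-10 ALLOC][11-35 FREE]
Op 2: b = malloc(9) -> b = 11; heap: [0-10 ALLOC][11-19 ALLOC][20-35 FREE]
Op 3: c = malloc(7) -> c = 20; heap: [0-10 ALLOC][11-19 ALLOC][20-26 ALLOC][27-35 FREE]
Op 4: d = malloc(1) -> d = 27; heap: [0-10 ALLOC][11-19 ALLOC][20-26 ALLOC][27-27 ALLOC][28-35 FREE]
Op 5: e = malloc(7) -> e = 28; heap: [0-10 ALLOC][11-19 ALLOC][20-26 ALLOC][27-27 ALLOC][28-34 ALLOC][35-35 FREE]
Op 6: a = realloc(a, 5) -> a = 0; heap: [0-4 ALLOC][5-10 FREE][11-19 ALLOC][20-26 ALLOC][27-27 ALLOC][28-34 ALLOC][35-35 FREE]
Op 7: f = malloc(6) -> f = 5; heap: [0-4 ALLOC][5-10 ALLOC][11-19 ALLOC][20-26 ALLOC][27-27 ALLOC][28-34 ALLOC][35-35 FREE]
malloc(34): first-fit scan over [0-4 ALLOC][5-10 ALLOC][11-19 ALLOC][20-26 ALLOC][27-27 ALLOC][28-34 ALLOC][35-35 FREE] -> NULL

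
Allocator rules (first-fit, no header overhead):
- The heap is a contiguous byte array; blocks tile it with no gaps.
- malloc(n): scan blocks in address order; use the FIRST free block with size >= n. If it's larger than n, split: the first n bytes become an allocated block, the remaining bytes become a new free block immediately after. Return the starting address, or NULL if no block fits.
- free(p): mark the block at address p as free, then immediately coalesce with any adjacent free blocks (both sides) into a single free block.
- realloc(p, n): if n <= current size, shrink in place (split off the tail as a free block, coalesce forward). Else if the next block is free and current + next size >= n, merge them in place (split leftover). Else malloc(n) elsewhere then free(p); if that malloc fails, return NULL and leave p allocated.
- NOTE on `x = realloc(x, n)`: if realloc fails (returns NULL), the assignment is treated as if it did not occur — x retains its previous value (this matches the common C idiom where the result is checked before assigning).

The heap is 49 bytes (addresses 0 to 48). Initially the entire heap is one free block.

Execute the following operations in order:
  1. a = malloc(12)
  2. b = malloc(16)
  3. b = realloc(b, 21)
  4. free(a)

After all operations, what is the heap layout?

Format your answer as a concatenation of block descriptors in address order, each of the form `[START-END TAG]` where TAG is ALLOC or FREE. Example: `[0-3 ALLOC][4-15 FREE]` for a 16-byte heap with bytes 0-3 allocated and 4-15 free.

Answer: [0-11 FREE][12-32 ALLOC][33-48 FREE]

Derivation:
Op 1: a = malloc(12) -> a = 0; heap: [0-11 ALLOC][12-48 FREE]
Op 2: b = malloc(16) -> b = 12; heap: [0-11 ALLOC][12-27 ALLOC][28-48 FREE]
Op 3: b = realloc(b, 21) -> b = 12; heap: [0-11 ALLOC][12-32 ALLOC][33-48 FREE]
Op 4: free(a) -> (freed a); heap: [0-11 FREE][12-32 ALLOC][33-48 FREE]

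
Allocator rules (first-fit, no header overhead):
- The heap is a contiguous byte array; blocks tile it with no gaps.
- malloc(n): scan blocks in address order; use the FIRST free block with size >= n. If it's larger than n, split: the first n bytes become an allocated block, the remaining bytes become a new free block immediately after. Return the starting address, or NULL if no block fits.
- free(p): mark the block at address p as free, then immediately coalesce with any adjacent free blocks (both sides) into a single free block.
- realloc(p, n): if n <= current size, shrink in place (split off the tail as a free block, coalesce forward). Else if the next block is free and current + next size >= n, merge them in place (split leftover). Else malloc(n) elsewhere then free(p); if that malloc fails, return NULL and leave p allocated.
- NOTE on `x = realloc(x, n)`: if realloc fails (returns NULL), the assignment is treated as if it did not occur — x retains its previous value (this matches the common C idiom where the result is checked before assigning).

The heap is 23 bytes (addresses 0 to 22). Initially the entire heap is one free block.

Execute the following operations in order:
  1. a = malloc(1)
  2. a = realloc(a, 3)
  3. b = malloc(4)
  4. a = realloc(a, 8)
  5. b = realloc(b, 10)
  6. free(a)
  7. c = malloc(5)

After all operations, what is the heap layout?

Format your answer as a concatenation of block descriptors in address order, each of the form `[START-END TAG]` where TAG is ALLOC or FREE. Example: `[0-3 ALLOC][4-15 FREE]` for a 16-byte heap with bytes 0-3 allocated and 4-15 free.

Answer: [0-2 FREE][3-6 ALLOC][7-11 ALLOC][12-22 FREE]

Derivation:
Op 1: a = malloc(1) -> a = 0; heap: [0-0 ALLOC][1-22 FREE]
Op 2: a = realloc(a, 3) -> a = 0; heap: [0-2 ALLOC][3-22 FREE]
Op 3: b = malloc(4) -> b = 3; heap: [0-2 ALLOC][3-6 ALLOC][7-22 FREE]
Op 4: a = realloc(a, 8) -> a = 7; heap: [0-2 FREE][3-6 ALLOC][7-14 ALLOC][15-22 FREE]
Op 5: b = realloc(b, 10) -> NULL (b unchanged); heap: [0-2 FREE][3-6 ALLOC][7-14 ALLOC][15-22 FREE]
Op 6: free(a) -> (freed a); heap: [0-2 FREE][3-6 ALLOC][7-22 FREE]
Op 7: c = malloc(5) -> c = 7; heap: [0-2 FREE][3-6 ALLOC][7-11 ALLOC][12-22 FREE]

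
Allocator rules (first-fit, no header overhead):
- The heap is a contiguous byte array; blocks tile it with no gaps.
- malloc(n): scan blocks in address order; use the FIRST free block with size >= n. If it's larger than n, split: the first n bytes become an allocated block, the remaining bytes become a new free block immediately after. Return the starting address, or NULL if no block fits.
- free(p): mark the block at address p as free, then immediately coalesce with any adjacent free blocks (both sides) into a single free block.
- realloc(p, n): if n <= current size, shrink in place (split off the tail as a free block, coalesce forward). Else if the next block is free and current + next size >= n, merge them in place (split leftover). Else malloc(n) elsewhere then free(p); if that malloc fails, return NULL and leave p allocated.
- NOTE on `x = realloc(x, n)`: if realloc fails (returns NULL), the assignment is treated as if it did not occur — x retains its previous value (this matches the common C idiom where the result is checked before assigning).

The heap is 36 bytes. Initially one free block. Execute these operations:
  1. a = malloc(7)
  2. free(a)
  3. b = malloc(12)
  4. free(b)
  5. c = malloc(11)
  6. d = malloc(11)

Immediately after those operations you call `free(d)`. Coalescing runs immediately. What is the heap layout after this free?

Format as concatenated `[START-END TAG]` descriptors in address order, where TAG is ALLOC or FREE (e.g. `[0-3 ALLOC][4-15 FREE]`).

Op 1: a = malloc(7) -> a = 0; heap: [0-6 ALLOC][7-35 FREE]
Op 2: free(a) -> (freed a); heap: [0-35 FREE]
Op 3: b = malloc(12) -> b = 0; heap: [0-11 ALLOC][12-35 FREE]
Op 4: free(b) -> (freed b); heap: [0-35 FREE]
Op 5: c = malloc(11) -> c = 0; heap: [0-10 ALLOC][11-35 FREE]
Op 6: d = malloc(11) -> d = 11; heap: [0-10 ALLOC][11-21 ALLOC][22-35 FREE]
free(d): d = 11 -> block [11-21 ALLOC]; mark free, coalesce with adjacent free neighbors -> [0-10 ALLOC][11-35 FREE]

Answer: [0-10 ALLOC][11-35 FREE]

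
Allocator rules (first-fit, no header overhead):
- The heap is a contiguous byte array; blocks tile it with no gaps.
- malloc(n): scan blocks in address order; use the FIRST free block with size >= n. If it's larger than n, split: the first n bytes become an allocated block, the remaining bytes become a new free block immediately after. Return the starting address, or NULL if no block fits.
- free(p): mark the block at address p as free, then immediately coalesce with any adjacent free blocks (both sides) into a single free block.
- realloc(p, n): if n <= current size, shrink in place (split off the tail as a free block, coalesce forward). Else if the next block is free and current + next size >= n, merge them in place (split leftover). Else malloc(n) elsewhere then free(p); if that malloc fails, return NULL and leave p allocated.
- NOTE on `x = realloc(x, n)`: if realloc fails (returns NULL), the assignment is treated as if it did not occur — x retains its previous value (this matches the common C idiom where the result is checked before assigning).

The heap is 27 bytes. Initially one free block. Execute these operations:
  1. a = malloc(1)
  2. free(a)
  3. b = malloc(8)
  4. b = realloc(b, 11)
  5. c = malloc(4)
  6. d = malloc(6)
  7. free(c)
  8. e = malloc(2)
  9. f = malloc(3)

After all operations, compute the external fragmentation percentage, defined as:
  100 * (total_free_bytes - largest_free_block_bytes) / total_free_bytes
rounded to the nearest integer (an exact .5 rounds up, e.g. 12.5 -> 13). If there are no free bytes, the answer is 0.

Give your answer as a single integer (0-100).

Op 1: a = malloc(1) -> a = 0; heap: [0-0 ALLOC][1-26 FREE]
Op 2: free(a) -> (freed a); heap: [0-26 FREE]
Op 3: b = malloc(8) -> b = 0; heap: [0-7 ALLOC][8-26 FREE]
Op 4: b = realloc(b, 11) -> b = 0; heap: [0-10 ALLOC][11-26 FREE]
Op 5: c = malloc(4) -> c = 11; heap: [0-10 ALLOC][11-14 ALLOC][15-26 FREE]
Op 6: d = malloc(6) -> d = 15; heap: [0-10 ALLOC][11-14 ALLOC][15-20 ALLOC][21-26 FREE]
Op 7: free(c) -> (freed c); heap: [0-10 ALLOC][11-14 FREE][15-20 ALLOC][21-26 FREE]
Op 8: e = malloc(2) -> e = 11; heap: [0-10 ALLOC][11-12 ALLOC][13-14 FREE][15-20 ALLOC][21-26 FREE]
Op 9: f = malloc(3) -> f = 21; heap: [0-10 ALLOC][11-12 ALLOC][13-14 FREE][15-20 ALLOC][21-23 ALLOC][24-26 FREE]
Free blocks: [2 3] total_free=5 largest=3 -> 100*(5-3)/5 = 200/5 = 40

Answer: 40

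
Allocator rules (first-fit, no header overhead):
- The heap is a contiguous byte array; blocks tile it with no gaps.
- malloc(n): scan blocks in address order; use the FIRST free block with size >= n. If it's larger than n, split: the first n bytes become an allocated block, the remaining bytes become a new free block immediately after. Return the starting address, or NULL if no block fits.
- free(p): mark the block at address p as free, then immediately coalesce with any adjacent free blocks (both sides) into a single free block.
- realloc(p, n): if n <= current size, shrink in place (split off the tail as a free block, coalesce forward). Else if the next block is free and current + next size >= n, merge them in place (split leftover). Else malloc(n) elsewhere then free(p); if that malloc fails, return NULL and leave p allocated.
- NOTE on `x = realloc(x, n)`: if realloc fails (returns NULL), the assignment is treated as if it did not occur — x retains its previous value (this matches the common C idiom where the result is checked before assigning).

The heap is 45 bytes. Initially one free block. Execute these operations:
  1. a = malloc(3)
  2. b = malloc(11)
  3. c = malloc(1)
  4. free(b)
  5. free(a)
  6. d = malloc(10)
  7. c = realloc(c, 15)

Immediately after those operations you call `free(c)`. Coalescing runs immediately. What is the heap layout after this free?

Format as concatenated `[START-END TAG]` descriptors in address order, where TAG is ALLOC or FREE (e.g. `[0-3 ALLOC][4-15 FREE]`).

Op 1: a = malloc(3) -> a = 0; heap: [0-2 ALLOC][3-44 FREE]
Op 2: b = malloc(11) -> b = 3; heap: [0-2 ALLOC][3-13 ALLOC][14-44 FREE]
Op 3: c = malloc(1) -> c = 14; heap: [0-2 ALLOC][3-13 ALLOC][14-14 ALLOC][15-44 FREE]
Op 4: free(b) -> (freed b); heap: [0-2 ALLOC][3-13 FREE][14-14 ALLOC][15-44 FREE]
Op 5: free(a) -> (freed a); heap: [0-13 FREE][14-14 ALLOC][15-44 FREE]
Op 6: d = malloc(10) -> d = 0; heap: [0-9 ALLOC][10-13 FREE][14-14 ALLOC][15-44 FREE]
Op 7: c = realloc(c, 15) -> c = 14; heap: [0-9 ALLOC][10-13 FREE][14-28 ALLOC][29-44 FREE]
free(c): c = 14 -> block [14-28 ALLOC]; mark free, coalesce with adjacent free neighbors -> [0-9 ALLOC][10-44 FREE]

Answer: [0-9 ALLOC][10-44 FREE]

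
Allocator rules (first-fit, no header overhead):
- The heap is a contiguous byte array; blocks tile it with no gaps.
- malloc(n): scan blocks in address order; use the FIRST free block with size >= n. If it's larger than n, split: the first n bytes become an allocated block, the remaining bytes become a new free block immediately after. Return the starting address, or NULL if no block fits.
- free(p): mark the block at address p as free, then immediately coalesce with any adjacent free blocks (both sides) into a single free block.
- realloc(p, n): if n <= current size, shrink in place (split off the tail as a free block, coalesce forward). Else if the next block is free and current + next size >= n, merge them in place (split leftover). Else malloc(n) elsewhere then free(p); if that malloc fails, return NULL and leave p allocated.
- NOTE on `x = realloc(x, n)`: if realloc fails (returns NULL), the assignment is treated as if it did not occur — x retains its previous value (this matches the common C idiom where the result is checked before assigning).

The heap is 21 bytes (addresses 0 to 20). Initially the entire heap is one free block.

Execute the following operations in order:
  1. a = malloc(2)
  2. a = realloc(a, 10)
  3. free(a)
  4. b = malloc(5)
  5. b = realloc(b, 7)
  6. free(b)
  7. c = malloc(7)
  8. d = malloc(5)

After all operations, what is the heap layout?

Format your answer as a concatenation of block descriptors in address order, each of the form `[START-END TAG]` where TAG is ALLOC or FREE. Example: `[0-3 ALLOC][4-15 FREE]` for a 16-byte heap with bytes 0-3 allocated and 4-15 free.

Answer: [0-6 ALLOC][7-11 ALLOC][12-20 FREE]

Derivation:
Op 1: a = malloc(2) -> a = 0; heap: [0-1 ALLOC][2-20 FREE]
Op 2: a = realloc(a, 10) -> a = 0; heap: [0-9 ALLOC][10-20 FREE]
Op 3: free(a) -> (freed a); heap: [0-20 FREE]
Op 4: b = malloc(5) -> b = 0; heap: [0-4 ALLOC][5-20 FREE]
Op 5: b = realloc(b, 7) -> b = 0; heap: [0-6 ALLOC][7-20 FREE]
Op 6: free(b) -> (freed b); heap: [0-20 FREE]
Op 7: c = malloc(7) -> c = 0; heap: [0-6 ALLOC][7-20 FREE]
Op 8: d = malloc(5) -> d = 7; heap: [0-6 ALLOC][7-11 ALLOC][12-20 FREE]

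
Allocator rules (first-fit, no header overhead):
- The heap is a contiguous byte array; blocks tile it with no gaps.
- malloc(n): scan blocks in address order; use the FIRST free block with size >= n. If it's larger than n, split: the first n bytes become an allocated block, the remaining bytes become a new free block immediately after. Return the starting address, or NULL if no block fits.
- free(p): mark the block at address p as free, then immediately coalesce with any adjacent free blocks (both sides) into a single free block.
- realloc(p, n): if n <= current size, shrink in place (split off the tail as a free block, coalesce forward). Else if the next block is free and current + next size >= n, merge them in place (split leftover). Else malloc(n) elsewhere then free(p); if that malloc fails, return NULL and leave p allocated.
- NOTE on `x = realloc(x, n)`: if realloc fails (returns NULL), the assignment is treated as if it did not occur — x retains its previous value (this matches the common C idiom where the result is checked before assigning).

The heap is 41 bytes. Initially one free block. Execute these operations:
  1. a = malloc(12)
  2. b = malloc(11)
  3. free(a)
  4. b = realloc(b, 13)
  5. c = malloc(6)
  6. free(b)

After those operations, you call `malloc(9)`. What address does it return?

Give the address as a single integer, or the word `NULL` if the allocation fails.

Answer: 6

Derivation:
Op 1: a = malloc(12) -> a = 0; heap: [0-11 ALLOC][12-40 FREE]
Op 2: b = malloc(11) -> b = 12; heap: [0-11 ALLOC][12-22 ALLOC][23-40 FREE]
Op 3: free(a) -> (freed a); heap: [0-11 FREE][12-22 ALLOC][23-40 FREE]
Op 4: b = realloc(b, 13) -> b = 12; heap: [0-11 FREE][12-24 ALLOC][25-40 FREE]
Op 5: c = malloc(6) -> c = 0; heap: [0-5 ALLOC][6-11 FREE][12-24 ALLOC][25-40 FREE]
Op 6: free(b) -> (freed b); heap: [0-5 ALLOC][6-40 FREE]
malloc(9): first-fit scan over [0-5 ALLOC][6-40 FREE] -> 6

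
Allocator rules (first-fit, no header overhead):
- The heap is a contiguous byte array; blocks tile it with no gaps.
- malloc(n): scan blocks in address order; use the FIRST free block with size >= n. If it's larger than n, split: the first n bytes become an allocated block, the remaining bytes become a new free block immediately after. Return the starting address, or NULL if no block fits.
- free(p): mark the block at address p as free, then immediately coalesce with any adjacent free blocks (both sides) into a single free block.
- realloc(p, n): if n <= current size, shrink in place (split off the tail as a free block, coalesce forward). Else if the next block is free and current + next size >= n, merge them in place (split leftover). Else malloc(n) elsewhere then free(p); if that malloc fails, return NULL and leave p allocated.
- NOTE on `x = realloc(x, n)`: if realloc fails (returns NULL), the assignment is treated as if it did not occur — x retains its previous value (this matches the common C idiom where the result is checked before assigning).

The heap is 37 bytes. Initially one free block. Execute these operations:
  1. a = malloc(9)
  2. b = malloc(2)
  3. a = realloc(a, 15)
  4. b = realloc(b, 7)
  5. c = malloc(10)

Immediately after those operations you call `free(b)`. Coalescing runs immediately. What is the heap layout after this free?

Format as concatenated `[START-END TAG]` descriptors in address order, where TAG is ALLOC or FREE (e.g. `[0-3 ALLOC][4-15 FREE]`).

Op 1: a = malloc(9) -> a = 0; heap: [0-8 ALLOC][9-36 FREE]
Op 2: b = malloc(2) -> b = 9; heap: [0-8 ALLOC][9-10 ALLOC][11-36 FREE]
Op 3: a = realloc(a, 15) -> a = 11; heap: [0-8 FREE][9-10 ALLOC][11-25 ALLOC][26-36 FREE]
Op 4: b = realloc(b, 7) -> b = 0; heap: [0-6 ALLOC][7-10 FREE][11-25 ALLOC][26-36 FREE]
Op 5: c = malloc(10) -> c = 26; heap: [0-6 ALLOC][7-10 FREE][11-25 ALLOC][26-35 ALLOC][36-36 FREE]
free(b): b = 0 -> block [0-6 ALLOC]; mark free, coalesce with adjacent free neighbors -> [0-10 FREE][11-25 ALLOC][26-35 ALLOC][36-36 FREE]

Answer: [0-10 FREE][11-25 ALLOC][26-35 ALLOC][36-36 FREE]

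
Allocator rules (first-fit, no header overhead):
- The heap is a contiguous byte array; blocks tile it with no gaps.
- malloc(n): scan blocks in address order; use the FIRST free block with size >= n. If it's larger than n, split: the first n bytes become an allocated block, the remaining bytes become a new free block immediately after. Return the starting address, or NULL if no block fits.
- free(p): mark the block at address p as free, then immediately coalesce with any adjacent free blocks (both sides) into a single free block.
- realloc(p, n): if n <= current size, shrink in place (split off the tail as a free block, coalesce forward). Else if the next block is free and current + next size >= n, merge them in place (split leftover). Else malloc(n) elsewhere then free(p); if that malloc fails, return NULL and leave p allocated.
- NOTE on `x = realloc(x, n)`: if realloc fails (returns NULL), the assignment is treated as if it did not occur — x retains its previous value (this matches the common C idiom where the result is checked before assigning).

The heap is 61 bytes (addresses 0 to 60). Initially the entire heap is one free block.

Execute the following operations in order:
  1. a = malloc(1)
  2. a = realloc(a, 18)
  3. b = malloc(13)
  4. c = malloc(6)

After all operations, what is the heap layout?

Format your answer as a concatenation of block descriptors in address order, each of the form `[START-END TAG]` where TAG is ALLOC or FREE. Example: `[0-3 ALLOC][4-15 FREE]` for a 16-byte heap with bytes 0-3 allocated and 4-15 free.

Answer: [0-17 ALLOC][18-30 ALLOC][31-36 ALLOC][37-60 FREE]

Derivation:
Op 1: a = malloc(1) -> a = 0; heap: [0-0 ALLOC][1-60 FREE]
Op 2: a = realloc(a, 18) -> a = 0; heap: [0-17 ALLOC][18-60 FREE]
Op 3: b = malloc(13) -> b = 18; heap: [0-17 ALLOC][18-30 ALLOC][31-60 FREE]
Op 4: c = malloc(6) -> c = 31; heap: [0-17 ALLOC][18-30 ALLOC][31-36 ALLOC][37-60 FREE]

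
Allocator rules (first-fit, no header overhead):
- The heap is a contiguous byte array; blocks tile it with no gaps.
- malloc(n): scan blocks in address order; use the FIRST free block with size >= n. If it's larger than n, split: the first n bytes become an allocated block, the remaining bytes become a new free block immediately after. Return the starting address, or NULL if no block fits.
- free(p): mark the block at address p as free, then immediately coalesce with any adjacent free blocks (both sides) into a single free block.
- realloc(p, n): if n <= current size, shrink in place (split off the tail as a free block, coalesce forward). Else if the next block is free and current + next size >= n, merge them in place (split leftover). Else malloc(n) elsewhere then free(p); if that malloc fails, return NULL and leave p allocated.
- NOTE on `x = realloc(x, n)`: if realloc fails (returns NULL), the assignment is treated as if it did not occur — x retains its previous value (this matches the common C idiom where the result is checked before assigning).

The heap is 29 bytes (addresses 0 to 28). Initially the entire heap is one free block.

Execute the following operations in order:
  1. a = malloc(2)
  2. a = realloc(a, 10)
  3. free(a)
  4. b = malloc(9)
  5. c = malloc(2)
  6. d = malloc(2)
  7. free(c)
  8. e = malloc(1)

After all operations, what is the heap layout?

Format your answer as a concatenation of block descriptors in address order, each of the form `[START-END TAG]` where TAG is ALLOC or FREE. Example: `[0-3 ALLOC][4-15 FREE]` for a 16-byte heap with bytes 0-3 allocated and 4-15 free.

Answer: [0-8 ALLOC][9-9 ALLOC][10-10 FREE][11-12 ALLOC][13-28 FREE]

Derivation:
Op 1: a = malloc(2) -> a = 0; heap: [0-1 ALLOC][2-28 FREE]
Op 2: a = realloc(a, 10) -> a = 0; heap: [0-9 ALLOC][10-28 FREE]
Op 3: free(a) -> (freed a); heap: [0-28 FREE]
Op 4: b = malloc(9) -> b = 0; heap: [0-8 ALLOC][9-28 FREE]
Op 5: c = malloc(2) -> c = 9; heap: [0-8 ALLOC][9-10 ALLOC][11-28 FREE]
Op 6: d = malloc(2) -> d = 11; heap: [0-8 ALLOC][9-10 ALLOC][11-12 ALLOC][13-28 FREE]
Op 7: free(c) -> (freed c); heap: [0-8 ALLOC][9-10 FREE][11-12 ALLOC][13-28 FREE]
Op 8: e = malloc(1) -> e = 9; heap: [0-8 ALLOC][9-9 ALLOC][10-10 FREE][11-12 ALLOC][13-28 FREE]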